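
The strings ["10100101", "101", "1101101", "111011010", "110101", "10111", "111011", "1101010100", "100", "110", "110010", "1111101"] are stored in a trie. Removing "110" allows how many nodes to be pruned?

0

After clearing the end-marker at "110", prune upward until reaching a node still needed by another word.
Every node on "110" is still needed (e.g. by "1101101"), so nothing is freed.
Nodes removed: 0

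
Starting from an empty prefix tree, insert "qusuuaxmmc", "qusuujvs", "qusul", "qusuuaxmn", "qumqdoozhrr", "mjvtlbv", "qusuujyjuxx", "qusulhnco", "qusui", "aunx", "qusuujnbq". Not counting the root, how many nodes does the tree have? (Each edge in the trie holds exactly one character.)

48

Trace insertions, counting only characters that open a new branch:
  "qusuuaxmmc" → 10 new (q, u, s, u, u, a, x, m, m, c)
  "qusuujvs" → prefix "qusuu" already present; 3 new (j, v, s)
  "qusul" → prefix "qusu" already present; 1 new (l)
  "qusuuaxmn" → prefix "qusuuaxm" already present; 1 new (n)
  "qumqdoozhrr" → prefix "qu" already present; 9 new (m, q, d, o, o, z, h, r, r)
  "mjvtlbv" → 7 new (m, j, v, t, l, b, v)
  "qusuujyjuxx" → prefix "qusuuj" already present; 5 new (y, j, u, x, x)
  "qusulhnco" → prefix "qusul" already present; 4 new (h, n, c, o)
  "qusui" → prefix "qusu" already present; 1 new (i)
  "aunx" → 4 new (a, u, n, x)
  "qusuujnbq" → prefix "qusuuj" already present; 3 new (n, b, q)
Total nodes = 10 + 3 + 1 + 1 + 9 + 7 + 5 + 4 + 1 + 4 + 3 = 48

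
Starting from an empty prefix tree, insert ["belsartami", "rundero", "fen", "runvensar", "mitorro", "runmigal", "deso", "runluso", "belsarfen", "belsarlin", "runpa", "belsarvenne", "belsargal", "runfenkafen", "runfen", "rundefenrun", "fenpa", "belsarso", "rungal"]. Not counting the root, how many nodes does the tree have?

Count nodes per top-level branch (shared prefixes stored once):
  'b'-branch (belsarfen, belsargal, belsarlin, belsarso, belsartami, belsarvenne): 26 nodes
  'd'-branch (deso): 4 nodes
  'f'-branch (fen, fenpa): 5 nodes
  'm'-branch (mitorro): 7 nodes
  'r'-branch (rundefenrun, rundero, runfen, runfenkafen, rungal, runluso, runmigal, runpa, runvensar): 41 nodes
Sum: 83

83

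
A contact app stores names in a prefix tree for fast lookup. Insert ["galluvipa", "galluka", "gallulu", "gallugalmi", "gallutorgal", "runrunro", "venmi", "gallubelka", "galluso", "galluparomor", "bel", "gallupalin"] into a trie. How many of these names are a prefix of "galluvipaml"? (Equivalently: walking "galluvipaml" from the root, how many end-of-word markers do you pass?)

Walk "galluvipaml" from the root; an end-of-word marker is hit whenever a stored word is a prefix of "galluvipaml".
Prefixes of the query that are stored words: "galluvipa"
Count: 1

1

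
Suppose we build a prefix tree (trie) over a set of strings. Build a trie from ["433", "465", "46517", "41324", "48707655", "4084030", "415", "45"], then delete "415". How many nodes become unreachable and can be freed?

A node on "415"'s path can go only if nothing else ends at it or branches off below it.
The suffix "5" (1 node) is used only by "415"; the node for "41" still has the child "3", so pruning stops there.
Nodes removed: 1

1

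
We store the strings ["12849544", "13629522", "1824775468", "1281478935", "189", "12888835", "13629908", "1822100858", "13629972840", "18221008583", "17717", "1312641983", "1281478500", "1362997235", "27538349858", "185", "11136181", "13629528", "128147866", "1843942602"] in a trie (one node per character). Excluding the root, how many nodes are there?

100

Insert word by word; a character creates a node only if that edge doesn't already exist:
  "12849544" → 8 new (1, 2, 8, 4, 9, 5, 4, 4)
  "13629522" → prefix "1" already present; 7 new (3, 6, 2, 9, 5, 2, 2)
  "1824775468" → prefix "1" already present; 9 new (8, 2, 4, 7, 7, 5, 4, 6, 8)
  "1281478935" → prefix "128" already present; 7 new (1, 4, 7, 8, 9, 3, 5)
  "189" → prefix "18" already present; 1 new (9)
  "12888835" → prefix "128" already present; 5 new (8, 8, 8, 3, 5)
  "13629908" → prefix "13629" already present; 3 new (9, 0, 8)
  "1822100858" → prefix "182" already present; 7 new (2, 1, 0, 0, 8, 5, 8)
  "13629972840" → prefix "136299" already present; 5 new (7, 2, 8, 4, 0)
  "18221008583" → prefix "1822100858" already present; 1 new (3)
  "17717" → prefix "1" already present; 4 new (7, 7, 1, 7)
  "1312641983" → prefix "13" already present; 8 new (1, 2, 6, 4, 1, 9, 8, 3)
  "1281478500" → prefix "1281478" already present; 3 new (5, 0, 0)
  "1362997235" → prefix "13629972" already present; 2 new (3, 5)
  "27538349858" → 11 new (2, 7, 5, 3, 8, 3, 4, 9, 8, 5, 8)
  "185" → prefix "18" already present; 1 new (5)
  "11136181" → prefix "1" already present; 7 new (1, 1, 3, 6, 1, 8, 1)
  "13629528" → prefix "1362952" already present; 1 new (8)
  "128147866" → prefix "1281478" already present; 2 new (6, 6)
  "1843942602" → prefix "18" already present; 8 new (4, 3, 9, 4, 2, 6, 0, 2)
Total nodes = 8 + 7 + 9 + 7 + 1 + 5 + 3 + 7 + 5 + 1 + 4 + 8 + 3 + 2 + 11 + 1 + 7 + 1 + 2 + 8 = 100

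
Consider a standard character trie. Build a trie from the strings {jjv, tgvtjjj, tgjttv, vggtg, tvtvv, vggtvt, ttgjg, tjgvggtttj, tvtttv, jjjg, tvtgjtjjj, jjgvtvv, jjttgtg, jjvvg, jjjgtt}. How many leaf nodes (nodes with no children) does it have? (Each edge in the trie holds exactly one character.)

Leaves are exactly the stored words that no other stored word extends.
Those words: "jjgvtvv", "jjjgtt", "jjttgtg", "jjvvg", "tgjttv", "tgvtjjj", "tjgvggtttj", "ttgjg", "tvtgjtjjj", "tvtttv", "tvtvv", "vggtg", "vggtvt"
Leaf count: 13

13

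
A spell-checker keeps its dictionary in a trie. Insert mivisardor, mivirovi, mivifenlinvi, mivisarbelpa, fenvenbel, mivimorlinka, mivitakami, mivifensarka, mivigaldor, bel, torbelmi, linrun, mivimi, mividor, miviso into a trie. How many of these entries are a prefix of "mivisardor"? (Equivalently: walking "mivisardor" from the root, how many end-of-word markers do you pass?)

Traverse "mivisardor" character by character; count nodes along the way that are marked as word ends.
Prefixes of the query that are stored words: "mivisardor"
Count: 1

1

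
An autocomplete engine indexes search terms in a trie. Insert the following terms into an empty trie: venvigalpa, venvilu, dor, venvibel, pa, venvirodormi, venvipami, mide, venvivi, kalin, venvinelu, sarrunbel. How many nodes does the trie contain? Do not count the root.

55

Insert word by word; a character creates a node only if that edge doesn't already exist:
  "venvigalpa" → 10 new (v, e, n, v, i, g, a, l, p, a)
  "venvilu" → prefix "venvi" already present; 2 new (l, u)
  "dor" → 3 new (d, o, r)
  "venvibel" → prefix "venvi" already present; 3 new (b, e, l)
  "pa" → 2 new (p, a)
  "venvirodormi" → prefix "venvi" already present; 7 new (r, o, d, o, r, m, i)
  "venvipami" → prefix "venvi" already present; 4 new (p, a, m, i)
  "mide" → 4 new (m, i, d, e)
  "venvivi" → prefix "venvi" already present; 2 new (v, i)
  "kalin" → 5 new (k, a, l, i, n)
  "venvinelu" → prefix "venvi" already present; 4 new (n, e, l, u)
  "sarrunbel" → 9 new (s, a, r, r, u, n, b, e, l)
Total nodes = 10 + 2 + 3 + 3 + 2 + 7 + 4 + 4 + 2 + 5 + 4 + 9 = 55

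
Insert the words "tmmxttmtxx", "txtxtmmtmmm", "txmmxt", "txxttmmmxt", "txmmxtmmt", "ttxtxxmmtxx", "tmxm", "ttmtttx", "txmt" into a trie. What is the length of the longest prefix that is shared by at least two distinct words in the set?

Equivalently: take the maximum, over all pairs, of their longest common prefix length.
e.g. "txmmxt" and "txmmxtmmt" share the prefix "txmmxt" of length 6; no pair shares a longer one.
Longest shared-prefix length: 6

6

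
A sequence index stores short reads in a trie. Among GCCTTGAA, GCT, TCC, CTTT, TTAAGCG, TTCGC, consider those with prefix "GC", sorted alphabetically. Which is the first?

GCCTTGAA

Filter for "GC…" and sort: "GCCTTGAA", "GCT"
Position 1: GCCTTGAA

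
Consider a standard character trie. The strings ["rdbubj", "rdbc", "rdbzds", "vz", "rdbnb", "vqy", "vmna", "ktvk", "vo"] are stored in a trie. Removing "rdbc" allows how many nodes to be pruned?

A node on "rdbc"'s path can go only if nothing else ends at it or branches off below it.
The suffix "c" (1 node) is used only by "rdbc"; the node for "rdb" still has the child "u", so pruning stops there.
Nodes removed: 1

1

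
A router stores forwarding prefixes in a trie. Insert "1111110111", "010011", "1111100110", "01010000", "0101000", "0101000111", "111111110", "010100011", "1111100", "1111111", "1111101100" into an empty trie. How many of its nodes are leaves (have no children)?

Leaves are exactly the stored words that no other stored word extends.
Those words: "010011", "01010000", "0101000111", "1111100110", "1111101100", "1111110111", "111111110"
Leaf count: 7

7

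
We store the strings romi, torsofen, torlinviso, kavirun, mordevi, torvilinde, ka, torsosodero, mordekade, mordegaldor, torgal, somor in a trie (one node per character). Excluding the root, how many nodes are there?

64

Trace insertions, counting only characters that open a new branch:
  "romi" → 4 new (r, o, m, i)
  "torsofen" → 8 new (t, o, r, s, o, f, e, n)
  "torlinviso" → prefix "tor" already present; 7 new (l, i, n, v, i, s, o)
  "kavirun" → 7 new (k, a, v, i, r, u, n)
  "mordevi" → 7 new (m, o, r, d, e, v, i)
  "torvilinde" → prefix "tor" already present; 7 new (v, i, l, i, n, d, e)
  "ka" → prefix "ka" already present; 0 new (none)
  "torsosodero" → prefix "torso" already present; 6 new (s, o, d, e, r, o)
  "mordekade" → prefix "morde" already present; 4 new (k, a, d, e)
  "mordegaldor" → prefix "morde" already present; 6 new (g, a, l, d, o, r)
  "torgal" → prefix "tor" already present; 3 new (g, a, l)
  "somor" → 5 new (s, o, m, o, r)
Total nodes = 4 + 8 + 7 + 7 + 7 + 7 + 0 + 6 + 4 + 6 + 3 + 5 = 64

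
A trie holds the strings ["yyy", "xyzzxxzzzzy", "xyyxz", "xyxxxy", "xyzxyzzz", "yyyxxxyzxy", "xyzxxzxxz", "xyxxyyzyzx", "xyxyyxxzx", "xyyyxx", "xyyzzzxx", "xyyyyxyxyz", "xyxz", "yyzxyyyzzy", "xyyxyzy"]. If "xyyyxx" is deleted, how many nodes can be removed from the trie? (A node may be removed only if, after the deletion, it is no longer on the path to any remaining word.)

2

Walk "xyyyxx" from the leaf back toward the root, removing each node that no remaining word uses.
The suffix "xx" (2 nodes) is used only by "xyyyxx"; the node for "xyyy" still has the child "y", so pruning stops there.
Nodes removed: 2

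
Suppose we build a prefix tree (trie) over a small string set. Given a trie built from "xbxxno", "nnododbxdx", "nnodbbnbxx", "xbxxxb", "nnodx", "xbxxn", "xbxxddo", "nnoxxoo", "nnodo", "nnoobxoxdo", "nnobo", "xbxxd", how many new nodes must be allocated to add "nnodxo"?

1

Walking "nnodxo" from the root, the first 5 characters ("nnodx") follow existing edges; "o" is the first miss.
Each of the 1 remaining characters creates one node.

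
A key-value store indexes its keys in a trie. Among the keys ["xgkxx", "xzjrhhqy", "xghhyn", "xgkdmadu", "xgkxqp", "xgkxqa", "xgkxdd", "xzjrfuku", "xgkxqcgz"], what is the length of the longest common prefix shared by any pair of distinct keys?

The deepest shared node is where two words last agree before diverging.
"xgkxqa" and "xgkxqcgz" agree on "xgkxq" (5 characters) before diverging; nothing deeper is shared.
Longest shared-prefix length: 5

5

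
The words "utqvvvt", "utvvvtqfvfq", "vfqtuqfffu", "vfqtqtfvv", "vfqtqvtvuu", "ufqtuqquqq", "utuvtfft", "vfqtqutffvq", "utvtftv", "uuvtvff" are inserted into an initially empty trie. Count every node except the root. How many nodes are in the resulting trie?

67

Insert word by word; a character creates a node only if that edge doesn't already exist:
  "utqvvvt" → 7 new (u, t, q, v, v, v, t)
  "utvvvtqfvfq" → prefix "ut" already present; 9 new (v, v, v, t, q, f, v, f, q)
  "vfqtuqfffu" → 10 new (v, f, q, t, u, q, f, f, f, u)
  "vfqtqtfvv" → prefix "vfqt" already present; 5 new (q, t, f, v, v)
  "vfqtqvtvuu" → prefix "vfqtq" already present; 5 new (v, t, v, u, u)
  "ufqtuqquqq" → prefix "u" already present; 9 new (f, q, t, u, q, q, u, q, q)
  "utuvtfft" → prefix "ut" already present; 6 new (u, v, t, f, f, t)
  "vfqtqutffvq" → prefix "vfqtq" already present; 6 new (u, t, f, f, v, q)
  "utvtftv" → prefix "utv" already present; 4 new (t, f, t, v)
  "uuvtvff" → prefix "u" already present; 6 new (u, v, t, v, f, f)
Total nodes = 7 + 9 + 10 + 5 + 5 + 9 + 6 + 6 + 4 + 6 = 67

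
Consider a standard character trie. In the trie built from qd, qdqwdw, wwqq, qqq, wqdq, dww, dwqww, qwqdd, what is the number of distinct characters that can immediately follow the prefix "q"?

The children of the "q" node are the distinct next characters among strings starting with "q".
Distinct next characters after "q": d, q, w.
That node has 3 child edges.

3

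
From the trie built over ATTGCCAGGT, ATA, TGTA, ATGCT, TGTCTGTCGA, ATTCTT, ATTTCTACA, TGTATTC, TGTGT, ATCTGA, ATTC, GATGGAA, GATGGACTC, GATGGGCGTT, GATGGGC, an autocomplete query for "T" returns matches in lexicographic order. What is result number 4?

Filter for "T…" and sort: "TGTA", "TGTATTC", "TGTCTGTCGA", "TGTGT"
The 4th is TGTGT.

TGTGT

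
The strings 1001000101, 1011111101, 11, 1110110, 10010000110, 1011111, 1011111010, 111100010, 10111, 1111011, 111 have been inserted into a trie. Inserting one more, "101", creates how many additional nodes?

Every character of "101" already lies on an existing path (it is a prefix of some stored word).
No new nodes are needed: 0.

0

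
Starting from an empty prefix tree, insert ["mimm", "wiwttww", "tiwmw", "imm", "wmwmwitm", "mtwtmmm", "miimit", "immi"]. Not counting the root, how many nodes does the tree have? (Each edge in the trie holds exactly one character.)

37

Trace insertions, counting only characters that open a new branch:
  "mimm" → 4 new (m, i, m, m)
  "wiwttww" → 7 new (w, i, w, t, t, w, w)
  "tiwmw" → 5 new (t, i, w, m, w)
  "imm" → 3 new (i, m, m)
  "wmwmwitm" → prefix "w" already present; 7 new (m, w, m, w, i, t, m)
  "mtwtmmm" → prefix "m" already present; 6 new (t, w, t, m, m, m)
  "miimit" → prefix "mi" already present; 4 new (i, m, i, t)
  "immi" → prefix "imm" already present; 1 new (i)
Total nodes = 4 + 7 + 5 + 3 + 7 + 6 + 4 + 1 = 37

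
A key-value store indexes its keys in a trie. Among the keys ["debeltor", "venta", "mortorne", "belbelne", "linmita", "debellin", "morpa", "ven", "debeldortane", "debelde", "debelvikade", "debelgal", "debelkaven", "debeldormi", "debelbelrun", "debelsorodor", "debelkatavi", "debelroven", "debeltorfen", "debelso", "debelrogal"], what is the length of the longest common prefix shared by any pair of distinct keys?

The deepest shared node is where two words last agree before diverging.
"debeldormi" and "debeldortane" agree on "debeldor" (8 characters) before diverging; nothing deeper is shared.
Longest shared-prefix length: 8

8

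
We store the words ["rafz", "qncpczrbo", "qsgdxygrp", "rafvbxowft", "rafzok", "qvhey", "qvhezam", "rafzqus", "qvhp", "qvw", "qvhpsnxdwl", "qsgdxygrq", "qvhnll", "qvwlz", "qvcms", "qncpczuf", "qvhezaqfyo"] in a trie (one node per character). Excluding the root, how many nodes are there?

63

For each word, the new-node count is its length minus the longest prefix already in the trie:
  "rafz" → 4 new (r, a, f, z)
  "qncpczrbo" → 9 new (q, n, c, p, c, z, r, b, o)
  "qsgdxygrp" → prefix "q" already present; 8 new (s, g, d, x, y, g, r, p)
  "rafvbxowft" → prefix "raf" already present; 7 new (v, b, x, o, w, f, t)
  "rafzok" → prefix "rafz" already present; 2 new (o, k)
  "qvhey" → prefix "q" already present; 4 new (v, h, e, y)
  "qvhezam" → prefix "qvhe" already present; 3 new (z, a, m)
  "rafzqus" → prefix "rafz" already present; 3 new (q, u, s)
  "qvhp" → prefix "qvh" already present; 1 new (p)
  "qvw" → prefix "qv" already present; 1 new (w)
  "qvhpsnxdwl" → prefix "qvhp" already present; 6 new (s, n, x, d, w, l)
  "qsgdxygrq" → prefix "qsgdxygr" already present; 1 new (q)
  "qvhnll" → prefix "qvh" already present; 3 new (n, l, l)
  "qvwlz" → prefix "qvw" already present; 2 new (l, z)
  "qvcms" → prefix "qv" already present; 3 new (c, m, s)
  "qncpczuf" → prefix "qncpcz" already present; 2 new (u, f)
  "qvhezaqfyo" → prefix "qvheza" already present; 4 new (q, f, y, o)
Total nodes = 4 + 9 + 8 + 7 + 2 + 4 + 3 + 3 + 1 + 1 + 6 + 1 + 3 + 2 + 3 + 2 + 4 = 63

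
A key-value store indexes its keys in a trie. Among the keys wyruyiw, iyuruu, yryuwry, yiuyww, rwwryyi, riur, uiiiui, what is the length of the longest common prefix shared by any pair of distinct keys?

The deepest shared node is where two words last agree before diverging.
e.g. "riur" and "rwwryyi" share the prefix "r" of length 1; no pair shares a longer one.
Longest shared-prefix length: 1

1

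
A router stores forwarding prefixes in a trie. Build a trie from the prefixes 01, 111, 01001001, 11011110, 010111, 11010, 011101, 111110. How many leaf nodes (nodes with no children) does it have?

Leaves are exactly the stored words that no other stored word extends.
Those words: "01001001", "010111", "011101", "11010", "11011110", "111110"
Leaf count: 6

6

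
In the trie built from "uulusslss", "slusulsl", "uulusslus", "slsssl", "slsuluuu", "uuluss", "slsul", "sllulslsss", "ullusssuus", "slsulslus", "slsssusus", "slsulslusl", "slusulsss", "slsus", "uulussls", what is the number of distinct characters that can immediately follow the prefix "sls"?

Follow the path "sls" to its node, then look at its outgoing edges.
Distinct next characters after "sls": s, u.
That node has 2 child edges.

2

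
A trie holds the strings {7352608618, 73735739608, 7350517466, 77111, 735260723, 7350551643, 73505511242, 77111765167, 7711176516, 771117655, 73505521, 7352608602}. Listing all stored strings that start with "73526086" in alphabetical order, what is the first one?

7352608602

Filter for "73526086…" and sort: "7352608602", "7352608618"
Position 1: 7352608602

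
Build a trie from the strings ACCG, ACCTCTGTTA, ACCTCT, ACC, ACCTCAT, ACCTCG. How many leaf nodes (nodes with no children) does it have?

4

A leaf is a node with no children — equivalently, the end of a word that is not a proper prefix of any other stored word.
Those words: "ACCG", "ACCTCAT", "ACCTCG", "ACCTCTGTTA"
Leaf count: 4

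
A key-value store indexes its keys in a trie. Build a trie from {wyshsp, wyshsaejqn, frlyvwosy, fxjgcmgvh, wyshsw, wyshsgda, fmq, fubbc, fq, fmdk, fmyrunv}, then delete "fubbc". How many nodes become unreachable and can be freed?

4

After clearing the end-marker at "fubbc", prune upward until reaching a node still needed by another word.
The suffix "ubbc" (4 nodes) is used only by "fubbc"; the node for "f" still has the child "r", so pruning stops there.
Nodes removed: 4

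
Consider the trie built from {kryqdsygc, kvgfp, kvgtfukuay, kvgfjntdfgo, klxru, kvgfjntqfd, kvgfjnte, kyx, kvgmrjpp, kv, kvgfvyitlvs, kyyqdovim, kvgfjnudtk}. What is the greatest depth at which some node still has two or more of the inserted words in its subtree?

The deepest shared node is where two words last agree before diverging.
"kvgfjntdfgo" and "kvgfjnte" agree on "kvgfjnt" (7 characters) before diverging; nothing deeper is shared.
Longest shared-prefix length: 7

7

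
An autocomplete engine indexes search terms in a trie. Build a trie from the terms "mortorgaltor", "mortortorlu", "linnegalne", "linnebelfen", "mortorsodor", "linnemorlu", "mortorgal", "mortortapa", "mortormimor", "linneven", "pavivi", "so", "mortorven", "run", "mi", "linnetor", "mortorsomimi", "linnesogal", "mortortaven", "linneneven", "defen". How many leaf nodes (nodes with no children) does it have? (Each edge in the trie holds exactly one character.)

20

Leaves are exactly the stored words that no other stored word extends.
Those words: "defen", "linnebelfen", "linnegalne", "linnemorlu", "linneneven", "linnesogal", "linnetor", "linneven", "mi", "mortorgaltor", "mortormimor", "mortorsodor", "mortorsomimi", "mortortapa", "mortortaven", "mortortorlu", "mortorven", "pavivi", "run", "so"
Leaf count: 20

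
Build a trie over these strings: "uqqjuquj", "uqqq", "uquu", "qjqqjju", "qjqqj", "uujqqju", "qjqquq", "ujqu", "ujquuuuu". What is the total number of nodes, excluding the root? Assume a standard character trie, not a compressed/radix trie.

33

For each word, the new-node count is its length minus the longest prefix already in the trie:
  "uqqjuquj" → 8 new (u, q, q, j, u, q, u, j)
  "uqqq" → prefix "uqq" already present; 1 new (q)
  "uquu" → prefix "uq" already present; 2 new (u, u)
  "qjqqjju" → 7 new (q, j, q, q, j, j, u)
  "qjqqj" → prefix "qjqqj" already present; 0 new (none)
  "uujqqju" → prefix "u" already present; 6 new (u, j, q, q, j, u)
  "qjqquq" → prefix "qjqq" already present; 2 new (u, q)
  "ujqu" → prefix "u" already present; 3 new (j, q, u)
  "ujquuuuu" → prefix "ujqu" already present; 4 new (u, u, u, u)
Total nodes = 8 + 1 + 2 + 7 + 0 + 6 + 2 + 3 + 4 = 33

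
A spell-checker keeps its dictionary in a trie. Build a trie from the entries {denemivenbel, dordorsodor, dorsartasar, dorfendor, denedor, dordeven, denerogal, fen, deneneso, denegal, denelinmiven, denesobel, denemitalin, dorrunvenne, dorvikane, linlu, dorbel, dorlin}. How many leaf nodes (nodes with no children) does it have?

18

Leaves are exactly the stored words that no other stored word extends.
Those words: "denedor", "denegal", "denelinmiven", "denemitalin", "denemivenbel", "deneneso", "denerogal", "denesobel", "dorbel", "dordeven", "dordorsodor", "dorfendor", "dorlin", "dorrunvenne", "dorsartasar", "dorvikane", "fen", "linlu"
Leaf count: 18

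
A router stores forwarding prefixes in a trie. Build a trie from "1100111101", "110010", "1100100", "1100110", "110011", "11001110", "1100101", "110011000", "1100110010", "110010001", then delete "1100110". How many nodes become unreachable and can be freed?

0

A node on "1100110"'s path can go only if nothing else ends at it or branches off below it.
Every node on "1100110" is still needed (e.g. by "110011000"), so nothing is freed.
Nodes removed: 0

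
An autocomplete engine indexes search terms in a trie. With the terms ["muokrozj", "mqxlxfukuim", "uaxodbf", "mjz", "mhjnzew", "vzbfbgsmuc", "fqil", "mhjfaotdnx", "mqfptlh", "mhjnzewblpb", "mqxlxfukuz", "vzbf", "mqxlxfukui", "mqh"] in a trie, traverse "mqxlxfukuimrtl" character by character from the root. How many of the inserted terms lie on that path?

Traverse "mqxlxfukuimrtl" character by character; count nodes along the way that are marked as word ends.
Prefixes of the query that are stored words: "mqxlxfukui", "mqxlxfukuim"
Count: 2

2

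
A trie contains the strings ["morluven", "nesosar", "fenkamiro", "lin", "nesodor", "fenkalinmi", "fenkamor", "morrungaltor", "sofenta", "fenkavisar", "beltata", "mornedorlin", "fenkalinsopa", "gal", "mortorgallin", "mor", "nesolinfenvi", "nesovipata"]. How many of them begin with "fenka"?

5

Walk to "fenka"; the words in its subtree are exactly those with that prefix.
Matches: "fenkalinmi", "fenkalinsopa", "fenkamiro", "fenkamor", "fenkavisar"
Count: 5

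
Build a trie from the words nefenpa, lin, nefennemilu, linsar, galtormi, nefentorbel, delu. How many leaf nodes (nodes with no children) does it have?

Leaves are exactly the stored words that no other stored word extends.
Those words: "delu", "galtormi", "linsar", "nefennemilu", "nefenpa", "nefentorbel"
Leaf count: 6

6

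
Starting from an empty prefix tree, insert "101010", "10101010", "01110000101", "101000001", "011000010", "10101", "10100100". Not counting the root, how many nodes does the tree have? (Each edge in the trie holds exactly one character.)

33

Trie structure (* marks end of a word):
(root)
├─ 0
│  └─ 1
│     └─ 1
│        ├─ 0
│        │  └─ 0
│        │     └─ 0
│        │        └─ 0
│        │           └─ 1
│        │              └─ 0 *
│        └─ 1
│           └─ 0
│              └─ 0
│                 └─ 0
│                    └─ 0
│                       └─ 1
│                          └─ 0
│                             └─ 1 *
└─ 1
   └─ 0
      └─ 1
         └─ 0
            ├─ 0
            │  ├─ 0
            │  │  └─ 0
            │  │     └─ 0
            │  │        └─ 1 *
            │  └─ 1
            │     └─ 0
            │        └─ 0 *
            └─ 1 *
               └─ 0 *
                  └─ 1
                     └─ 0 *
Counting every labelled node above: 33.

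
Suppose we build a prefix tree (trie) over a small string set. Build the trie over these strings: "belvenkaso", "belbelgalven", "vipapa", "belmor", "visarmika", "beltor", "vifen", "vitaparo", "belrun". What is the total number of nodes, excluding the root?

Insert word by word; a character creates a node only if that edge doesn't already exist:
  "belvenkaso" → 10 new (b, e, l, v, e, n, k, a, s, o)
  "belbelgalven" → prefix "bel" already present; 9 new (b, e, l, g, a, l, v, e, n)
  "vipapa" → 6 new (v, i, p, a, p, a)
  "belmor" → prefix "bel" already present; 3 new (m, o, r)
  "visarmika" → prefix "vi" already present; 7 new (s, a, r, m, i, k, a)
  "beltor" → prefix "bel" already present; 3 new (t, o, r)
  "vifen" → prefix "vi" already present; 3 new (f, e, n)
  "vitaparo" → prefix "vi" already present; 6 new (t, a, p, a, r, o)
  "belrun" → prefix "bel" already present; 3 new (r, u, n)
Total nodes = 10 + 9 + 6 + 3 + 7 + 3 + 3 + 6 + 3 = 50

50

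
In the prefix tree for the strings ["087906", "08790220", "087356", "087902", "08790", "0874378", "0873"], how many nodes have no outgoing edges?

A leaf is a node with no children — equivalently, the end of a word that is not a proper prefix of any other stored word.
Those words: "087356", "0874378", "08790220", "087906"
Leaf count: 4

4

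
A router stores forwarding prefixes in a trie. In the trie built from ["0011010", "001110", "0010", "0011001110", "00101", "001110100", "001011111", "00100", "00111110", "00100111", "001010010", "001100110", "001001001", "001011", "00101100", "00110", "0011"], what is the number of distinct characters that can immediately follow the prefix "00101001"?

1

Walk "00101001" from the root, arriving at one node.
Characters that immediately follow "00101001" among the stored strings: {0}.
That node has 1 child edge.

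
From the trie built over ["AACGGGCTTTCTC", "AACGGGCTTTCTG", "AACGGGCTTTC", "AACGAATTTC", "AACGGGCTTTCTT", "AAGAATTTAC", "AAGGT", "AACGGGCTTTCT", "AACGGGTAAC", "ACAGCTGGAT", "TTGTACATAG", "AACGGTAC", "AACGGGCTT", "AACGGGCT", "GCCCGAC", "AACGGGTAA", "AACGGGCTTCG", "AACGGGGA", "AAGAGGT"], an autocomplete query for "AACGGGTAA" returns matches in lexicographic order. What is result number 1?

AACGGGTAA

Filter for "AACGGGTAA…" and sort: "AACGGGTAA", "AACGGGTAAC"
Position 1: AACGGGTAA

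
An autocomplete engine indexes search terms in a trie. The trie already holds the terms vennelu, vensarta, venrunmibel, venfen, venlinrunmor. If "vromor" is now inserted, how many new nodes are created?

5

Walking "vromor" from the root, the first 1 characters ("v") follow existing edges; "r" is the first miss.
New nodes needed: |"vromor"| − 1 = 6 − 1 = 5.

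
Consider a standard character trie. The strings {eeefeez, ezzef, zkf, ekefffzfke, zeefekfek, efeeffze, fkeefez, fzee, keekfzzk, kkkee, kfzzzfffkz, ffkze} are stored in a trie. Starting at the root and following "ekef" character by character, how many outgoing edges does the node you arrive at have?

1

Follow the path "ekef" to its node, then look at its outgoing edges.
Distinct next characters after "ekef": f.
That node has 1 child edge.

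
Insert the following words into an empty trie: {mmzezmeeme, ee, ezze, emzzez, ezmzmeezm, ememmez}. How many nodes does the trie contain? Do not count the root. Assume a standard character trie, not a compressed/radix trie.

32

For each word, the new-node count is its length minus the longest prefix already in the trie:
  "mmzezmeeme" → 10 new (m, m, z, e, z, m, e, e, m, e)
  "ee" → 2 new (e, e)
  "ezze" → prefix "e" already present; 3 new (z, z, e)
  "emzzez" → prefix "e" already present; 5 new (m, z, z, e, z)
  "ezmzmeezm" → prefix "ez" already present; 7 new (m, z, m, e, e, z, m)
  "ememmez" → prefix "em" already present; 5 new (e, m, m, e, z)
Total nodes = 10 + 2 + 3 + 5 + 7 + 5 = 32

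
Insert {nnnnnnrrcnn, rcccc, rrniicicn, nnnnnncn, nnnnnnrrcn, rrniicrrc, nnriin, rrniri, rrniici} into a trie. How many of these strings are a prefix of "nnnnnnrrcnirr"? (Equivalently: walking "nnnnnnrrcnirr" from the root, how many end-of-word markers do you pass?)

1

Walk "nnnnnnrrcnirr" from the root; an end-of-word marker is hit whenever a stored word is a prefix of "nnnnnnrrcnirr".
Prefixes of the query that are stored words: "nnnnnnrrcn"
Count: 1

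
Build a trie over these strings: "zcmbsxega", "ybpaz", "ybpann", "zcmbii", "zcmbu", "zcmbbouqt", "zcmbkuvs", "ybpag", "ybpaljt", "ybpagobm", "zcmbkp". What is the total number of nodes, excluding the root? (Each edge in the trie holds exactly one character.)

36

Trace insertions, counting only characters that open a new branch:
  "zcmbsxega" → 9 new (z, c, m, b, s, x, e, g, a)
  "ybpaz" → 5 new (y, b, p, a, z)
  "ybpann" → prefix "ybpa" already present; 2 new (n, n)
  "zcmbii" → prefix "zcmb" already present; 2 new (i, i)
  "zcmbu" → prefix "zcmb" already present; 1 new (u)
  "zcmbbouqt" → prefix "zcmb" already present; 5 new (b, o, u, q, t)
  "zcmbkuvs" → prefix "zcmb" already present; 4 new (k, u, v, s)
  "ybpag" → prefix "ybpa" already present; 1 new (g)
  "ybpaljt" → prefix "ybpa" already present; 3 new (l, j, t)
  "ybpagobm" → prefix "ybpag" already present; 3 new (o, b, m)
  "zcmbkp" → prefix "zcmbk" already present; 1 new (p)
Total nodes = 9 + 5 + 2 + 2 + 1 + 5 + 4 + 1 + 3 + 3 + 1 = 36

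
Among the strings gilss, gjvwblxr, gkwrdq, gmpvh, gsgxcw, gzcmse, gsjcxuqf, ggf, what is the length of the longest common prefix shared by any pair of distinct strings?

2

The deepest shared node is where two words last agree before diverging.
"gsgxcw" and "gsjcxuqf" agree on "gs" (2 characters) before diverging; nothing deeper is shared.
Longest shared-prefix length: 2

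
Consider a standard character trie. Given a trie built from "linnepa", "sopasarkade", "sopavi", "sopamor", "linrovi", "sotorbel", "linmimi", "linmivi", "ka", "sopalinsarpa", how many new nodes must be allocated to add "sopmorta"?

5

The longest prefix of "sopmorta" already in the trie is "sop" (length 3).
Each of the 5 remaining characters creates one node.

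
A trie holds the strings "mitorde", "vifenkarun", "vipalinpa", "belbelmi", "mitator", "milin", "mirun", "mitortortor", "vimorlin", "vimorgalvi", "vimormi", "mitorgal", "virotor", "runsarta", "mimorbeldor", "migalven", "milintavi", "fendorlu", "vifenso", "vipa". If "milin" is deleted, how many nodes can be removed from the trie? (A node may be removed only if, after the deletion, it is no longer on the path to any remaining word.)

Walk "milin" from the leaf back toward the root, removing each node that no remaining word uses.
Every node on "milin" is still needed (e.g. by "milintavi"), so nothing is freed.
Nodes removed: 0

0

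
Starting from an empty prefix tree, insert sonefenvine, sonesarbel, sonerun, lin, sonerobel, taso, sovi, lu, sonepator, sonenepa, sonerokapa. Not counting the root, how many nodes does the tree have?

Insert word by word; a character creates a node only if that edge doesn't already exist:
  "sonefenvine" → 11 new (s, o, n, e, f, e, n, v, i, n, e)
  "sonesarbel" → prefix "sone" already present; 6 new (s, a, r, b, e, l)
  "sonerun" → prefix "sone" already present; 3 new (r, u, n)
  "lin" → 3 new (l, i, n)
  "sonerobel" → prefix "soner" already present; 4 new (o, b, e, l)
  "taso" → 4 new (t, a, s, o)
  "sovi" → prefix "so" already present; 2 new (v, i)
  "lu" → prefix "l" already present; 1 new (u)
  "sonepator" → prefix "sone" already present; 5 new (p, a, t, o, r)
  "sonenepa" → prefix "sone" already present; 4 new (n, e, p, a)
  "sonerokapa" → prefix "sonero" already present; 4 new (k, a, p, a)
Total nodes = 11 + 6 + 3 + 3 + 4 + 4 + 2 + 1 + 5 + 4 + 4 = 47

47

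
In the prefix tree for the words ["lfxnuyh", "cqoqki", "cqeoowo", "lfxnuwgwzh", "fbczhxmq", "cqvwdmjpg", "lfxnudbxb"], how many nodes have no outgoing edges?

7

A leaf is a node with no children — equivalently, the end of a word that is not a proper prefix of any other stored word.
Those words: "cqeoowo", "cqoqki", "cqvwdmjpg", "fbczhxmq", "lfxnudbxb", "lfxnuwgwzh", "lfxnuyh"
Leaf count: 7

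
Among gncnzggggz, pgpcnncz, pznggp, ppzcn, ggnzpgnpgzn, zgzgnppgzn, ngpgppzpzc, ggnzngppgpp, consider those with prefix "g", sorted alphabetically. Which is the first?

ggnzngppgpp

Words with prefix "g", in lexicographic order: "ggnzngppgpp", "ggnzpgnpgzn", "gncnzggggz"
Position 1: ggnzngppgpp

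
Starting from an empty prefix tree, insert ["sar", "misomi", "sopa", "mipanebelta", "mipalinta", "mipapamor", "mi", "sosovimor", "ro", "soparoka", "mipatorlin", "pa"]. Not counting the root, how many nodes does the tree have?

Trace insertions, counting only characters that open a new branch:
  "sar" → 3 new (s, a, r)
  "misomi" → 6 new (m, i, s, o, m, i)
  "sopa" → prefix "s" already present; 3 new (o, p, a)
  "mipanebelta" → prefix "mi" already present; 9 new (p, a, n, e, b, e, l, t, a)
  "mipalinta" → prefix "mipa" already present; 5 new (l, i, n, t, a)
  "mipapamor" → prefix "mipa" already present; 5 new (p, a, m, o, r)
  "mi" → prefix "mi" already present; 0 new (none)
  "sosovimor" → prefix "so" already present; 7 new (s, o, v, i, m, o, r)
  "ro" → 2 new (r, o)
  "soparoka" → prefix "sopa" already present; 4 new (r, o, k, a)
  "mipatorlin" → prefix "mipa" already present; 6 new (t, o, r, l, i, n)
  "pa" → 2 new (p, a)
Total nodes = 3 + 6 + 3 + 9 + 5 + 5 + 0 + 7 + 2 + 4 + 6 + 2 = 52

52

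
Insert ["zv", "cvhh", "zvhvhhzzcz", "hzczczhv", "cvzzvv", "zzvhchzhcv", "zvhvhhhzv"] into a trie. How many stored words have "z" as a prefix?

4

Filter for entries beginning with "z":
Words under "z": zv, zvhvhhhzv, zvhvhhzzcz, zzvhchzhcv
Count: 4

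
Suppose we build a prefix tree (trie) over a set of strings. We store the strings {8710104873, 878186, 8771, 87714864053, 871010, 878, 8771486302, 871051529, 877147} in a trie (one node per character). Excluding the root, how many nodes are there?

Count nodes per top-level branch (shared prefixes stored once):
  '8'-branch (871010, 8710104873, 871051529, 8771, 877147, 8771486302, 87714864053, 878, 878186): 32 nodes
Sum: 32

32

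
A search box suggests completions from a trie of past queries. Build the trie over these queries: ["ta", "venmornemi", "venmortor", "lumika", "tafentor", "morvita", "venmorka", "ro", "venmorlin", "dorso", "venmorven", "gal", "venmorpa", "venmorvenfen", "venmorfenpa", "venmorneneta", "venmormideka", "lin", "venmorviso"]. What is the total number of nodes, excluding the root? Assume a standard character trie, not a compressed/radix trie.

Trace insertions, counting only characters that open a new branch:
  "ta" → 2 new (t, a)
  "venmornemi" → 10 new (v, e, n, m, o, r, n, e, m, i)
  "venmortor" → prefix "venmor" already present; 3 new (t, o, r)
  "lumika" → 6 new (l, u, m, i, k, a)
  "tafentor" → prefix "ta" already present; 6 new (f, e, n, t, o, r)
  "morvita" → 7 new (m, o, r, v, i, t, a)
  "venmorka" → prefix "venmor" already present; 2 new (k, a)
  "ro" → 2 new (r, o)
  "venmorlin" → prefix "venmor" already present; 3 new (l, i, n)
  "dorso" → 5 new (d, o, r, s, o)
  "venmorven" → prefix "venmor" already present; 3 new (v, e, n)
  "gal" → 3 new (g, a, l)
  "venmorpa" → prefix "venmor" already present; 2 new (p, a)
  "venmorvenfen" → prefix "venmorven" already present; 3 new (f, e, n)
  "venmorfenpa" → prefix "venmor" already present; 5 new (f, e, n, p, a)
  "venmorneneta" → prefix "venmorne" already present; 4 new (n, e, t, a)
  "venmormideka" → prefix "venmor" already present; 6 new (m, i, d, e, k, a)
  "lin" → prefix "l" already present; 2 new (i, n)
  "venmorviso" → prefix "venmorv" already present; 3 new (i, s, o)
Total nodes = 2 + 10 + 3 + 6 + 6 + 7 + 2 + 2 + 3 + 5 + 3 + 3 + 2 + 3 + 5 + 4 + 6 + 2 + 3 = 77

77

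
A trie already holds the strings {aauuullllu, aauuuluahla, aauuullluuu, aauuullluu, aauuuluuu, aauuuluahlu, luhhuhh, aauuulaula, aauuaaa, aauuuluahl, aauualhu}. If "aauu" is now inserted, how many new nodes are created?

Every character of "aauu" already lies on an existing path (it is a prefix of some stored word).
No new nodes are needed: 0.

0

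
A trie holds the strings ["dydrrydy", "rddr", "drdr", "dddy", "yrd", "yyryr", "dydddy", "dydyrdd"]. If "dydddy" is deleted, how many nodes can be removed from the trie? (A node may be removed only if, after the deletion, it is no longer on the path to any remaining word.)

After clearing the end-marker at "dydddy", prune upward until reaching a node still needed by another word.
The suffix "ddy" (3 nodes) is used only by "dydddy"; the node for "dyd" still has the child "r", so pruning stops there.
Nodes removed: 3

3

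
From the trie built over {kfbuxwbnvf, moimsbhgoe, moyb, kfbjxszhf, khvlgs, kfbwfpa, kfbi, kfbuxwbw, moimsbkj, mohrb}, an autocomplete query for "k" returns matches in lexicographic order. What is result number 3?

kfbuxwbnvf

Filter for "k…" and sort: "kfbi", "kfbjxszhf", "kfbuxwbnvf", "kfbuxwbw", "kfbwfpa", "khvlgs"
The 3rd is kfbuxwbnvf.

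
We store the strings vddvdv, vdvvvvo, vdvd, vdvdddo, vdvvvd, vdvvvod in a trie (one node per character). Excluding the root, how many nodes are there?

18

Count nodes per top-level branch (shared prefixes stored once):
  'v'-branch (vddvdv, vdvd, vdvdddo, vdvvvd, vdvvvod, vdvvvvo): 18 nodes
Sum: 18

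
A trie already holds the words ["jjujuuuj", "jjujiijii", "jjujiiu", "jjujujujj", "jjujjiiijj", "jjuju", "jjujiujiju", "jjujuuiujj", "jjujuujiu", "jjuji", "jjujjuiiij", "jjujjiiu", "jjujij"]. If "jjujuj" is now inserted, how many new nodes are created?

0

"jjujuj" is already a full path in the trie; only an end-marker is added.
No new nodes are needed: 0.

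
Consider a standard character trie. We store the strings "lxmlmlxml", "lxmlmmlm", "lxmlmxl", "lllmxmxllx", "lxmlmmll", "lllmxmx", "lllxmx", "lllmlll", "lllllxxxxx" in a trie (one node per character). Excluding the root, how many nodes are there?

Trie structure (* marks end of a word):
(root)
└─ l
   ├─ l
   │  └─ l
   │     ├─ l
   │     │  └─ l
   │     │     └─ x
   │     │        └─ x
   │     │           └─ x
   │     │              └─ x
   │     │                 └─ x *
   │     ├─ m
   │     │  ├─ l
   │     │  │  └─ l
   │     │  │     └─ l *
   │     │  └─ x
   │     │     └─ m
   │     │        └─ x *
   │     │           └─ l
   │     │              └─ l
   │     │                 └─ x *
   │     └─ x
   │        └─ m
   │           └─ x *
   └─ x
      └─ m
         └─ l
            └─ m
               ├─ l
               │  └─ x
               │     └─ m
               │        └─ l *
               ├─ m
               │  └─ l
               │     ├─ l *
               │     └─ m *
               └─ x
                  └─ l *
Counting every labelled node above: 37.

37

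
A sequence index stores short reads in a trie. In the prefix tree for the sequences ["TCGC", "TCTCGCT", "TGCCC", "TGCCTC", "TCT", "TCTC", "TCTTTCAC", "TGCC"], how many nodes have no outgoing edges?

5

Leaves are exactly the stored words that no other stored word extends.
Those words: "TCGC", "TCTCGCT", "TCTTTCAC", "TGCCC", "TGCCTC"
Leaf count: 5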